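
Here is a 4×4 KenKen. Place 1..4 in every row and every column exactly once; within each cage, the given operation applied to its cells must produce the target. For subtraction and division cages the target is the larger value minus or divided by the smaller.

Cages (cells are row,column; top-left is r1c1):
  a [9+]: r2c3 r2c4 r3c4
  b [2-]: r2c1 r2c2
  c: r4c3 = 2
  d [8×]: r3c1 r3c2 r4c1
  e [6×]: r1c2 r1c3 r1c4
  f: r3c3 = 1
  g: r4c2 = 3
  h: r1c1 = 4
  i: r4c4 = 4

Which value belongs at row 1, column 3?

3

Cage h is given, which forces r1c1 = 4.
Cage f is a single given cell, which forces r3c3 = 1.
Cage g is a single given cell; hence r4c2 = 3.
Cage c is a single given cell, so r4c3 = 2.
I is a freebie, leaving r4c4 = 4.
Column 3 now contains 2; hence r1c3 = 3.
Cage a has sum 9, so r2c3 = 4.
1 is placed in row 3; hence r3c1 = 2.
The 3 cells of cage d must have product 8, which forces r3c2 = 4.
Row 3 already has 2; hence r3c4 = 3.
2 is placed in row 4, leaving r4c1 = 1.
Column 1 already has 2, so r2c1 = 3.
4 is placed in row 2, so r2c2 = 1.
Column 4 now contains 3; hence r2c4 = 2.
Column 2 already has 1; hence r1c2 = 2.
2 is placed in column 4, which forces r1c4 = 1.
Completed grid: 4 2 3 1 / 3 1 4 2 / 2 4 1 3 / 1 3 2 4.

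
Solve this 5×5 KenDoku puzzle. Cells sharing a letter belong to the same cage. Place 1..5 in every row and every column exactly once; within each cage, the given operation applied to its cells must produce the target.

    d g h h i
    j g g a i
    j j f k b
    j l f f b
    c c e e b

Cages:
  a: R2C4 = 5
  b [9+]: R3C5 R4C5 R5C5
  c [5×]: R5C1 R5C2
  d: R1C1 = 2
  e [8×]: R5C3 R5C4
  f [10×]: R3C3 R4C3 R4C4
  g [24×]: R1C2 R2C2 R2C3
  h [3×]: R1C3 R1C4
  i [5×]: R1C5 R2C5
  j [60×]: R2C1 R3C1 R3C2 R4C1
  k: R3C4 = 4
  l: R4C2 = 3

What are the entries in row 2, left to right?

4 2 3 5 1

Cage d is given, leaving R1C1 = 2.
Cage a is a single given cell, leaving R2C4 = 5.
Row 2 already has 5; hence R2C5 = 1.
K is a freebie, so R3C4 = 4.
Cage l is a single given cell, leaving R4C2 = 3.
Column 4 already has 4, leaving R5C4 = 2.
Column 2 already has 3; hence R1C2 = 4.
Column 5 already has 1; hence R1C5 = 5.
Cage g has product 24, which forces R2C2 = 2.
The 3 cells of cage g must have product 24, which forces R2C3 = 3.
2 is placed in column 4; hence R4C4 = 1.
Row 5 already has 2, which forces R5C3 = 4.
Row 5 already has 4, which forces R5C5 = 3.
Column 3 now contains 3, which forces R1C3 = 1.
Column 4 already has 1, leaving R1C4 = 3.
3 is placed in row 2; hence R2C1 = 4.
Cage j has product 60; hence R3C1 = 3.
The 4 cells of cage j must have product 60; hence R3C2 = 1.
3 is placed in column 5, which forces R3C5 = 2.
The 4 cells of cage j must have product 60, leaving R4C1 = 5.
5 is placed in row 4, so R4C3 = 2.
The 3 cells of cage b must have sum 9, which forces R4C5 = 4.
Column 1 now contains 5, so R5C1 = 1.
Column 2 now contains 1, so R5C2 = 5.
2 is placed in row 3, leaving R3C3 = 5.
The full grid is 2 4 1 3 5 / 4 2 3 5 1 / 3 1 5 4 2 / 5 3 2 1 4 / 1 5 4 2 3.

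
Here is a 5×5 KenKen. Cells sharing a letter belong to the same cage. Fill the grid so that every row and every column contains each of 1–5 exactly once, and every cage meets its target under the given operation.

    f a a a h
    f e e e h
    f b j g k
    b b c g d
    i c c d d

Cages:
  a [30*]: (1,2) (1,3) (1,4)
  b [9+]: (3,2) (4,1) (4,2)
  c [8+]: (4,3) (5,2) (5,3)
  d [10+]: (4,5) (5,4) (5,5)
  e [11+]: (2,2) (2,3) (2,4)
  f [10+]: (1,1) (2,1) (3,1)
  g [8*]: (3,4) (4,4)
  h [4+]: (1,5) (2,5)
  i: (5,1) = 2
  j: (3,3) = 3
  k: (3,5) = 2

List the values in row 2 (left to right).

J is a freebie; hence (3,3) = 3.
K is a freebie, leaving (3,5) = 2.
I is a freebie, which forces (5,1) = 2.
2 is placed in row 3, leaving (3,4) = 4.
Cage g's pair has product 8, leaving (4,4) = 2.
2 is placed in column 4, leaving (2,4) = 5.
Cage c has sum 8, which forces (5,2) = 3.
Row 5 already has 3, which forces (5,4) = 1.
5 is placed in column 4, leaving (1,4) = 3.
3 is placed in row 1, which forces (1,5) = 1.
1 is placed in column 5, which forces (2,5) = 3.
Cage b needs sum 9, leaving (4,1) = 3.
Cage c needs sum 8, so (4,3) = 1.
Row 5 already has 1; hence (5,3) = 4.
4 is placed in row 5, so (5,5) = 5.
Cage e needs sum 11, so (2,2) = 4.
4 is placed in column 3, leaving (2,3) = 2.
Cage b has sum 9, so (3,2) = 1.
1 is placed in row 4, which forces (4,2) = 5.
Column 5 now contains 5, which forces (4,5) = 4.
Cage f needs sum 10, leaving (1,1) = 4.
5 is placed in column 2, so (1,2) = 2.
Column 3 now contains 2, leaving (1,3) = 5.
Row 2 now contains 4, leaving (2,1) = 1.
Row 3 already has 1, so (3,1) = 5.
The full grid is 4 2 5 3 1 / 1 4 2 5 3 / 5 1 3 4 2 / 3 5 1 2 4 / 2 3 4 1 5.

1 4 2 5 3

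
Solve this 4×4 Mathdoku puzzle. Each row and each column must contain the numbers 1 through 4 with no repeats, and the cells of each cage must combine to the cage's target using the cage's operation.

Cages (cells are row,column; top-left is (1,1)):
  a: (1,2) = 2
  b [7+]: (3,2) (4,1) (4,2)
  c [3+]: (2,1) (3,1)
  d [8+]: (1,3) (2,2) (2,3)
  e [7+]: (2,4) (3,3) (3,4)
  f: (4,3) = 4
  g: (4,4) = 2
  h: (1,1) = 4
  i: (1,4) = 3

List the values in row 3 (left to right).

1 3 2 4

H is a freebie; hence (1,1) = 4.
Cage a is a single given cell, which forces (1,2) = 2.
I is a freebie, so (1,4) = 3.
Cage f is a single given cell, leaving (4,3) = 4.
Cage g is a single given cell, so (4,4) = 2.
Row 1 now contains 3; hence (1,3) = 1.
The 3 cells of cage d must have sum 8; hence (2,2) = 4.
Cage d needs sum 8; hence (2,3) = 3.
4 is placed in row 2, so (2,4) = 1.
Cage b needs sum 7, which forces (3,2) = 3.
Cage e needs sum 7; hence (3,3) = 2.
1 is placed in column 4; hence (3,4) = 4.
Cage b has sum 7, so (4,1) = 3.
The 3 cells of cage b must have sum 7, which forces (4,2) = 1.
1 is placed in row 2, which forces (2,1) = 2.
Row 3 already has 2, leaving (3,1) = 1.
The full grid is 4 2 1 3 / 2 4 3 1 / 1 3 2 4 / 3 1 4 2.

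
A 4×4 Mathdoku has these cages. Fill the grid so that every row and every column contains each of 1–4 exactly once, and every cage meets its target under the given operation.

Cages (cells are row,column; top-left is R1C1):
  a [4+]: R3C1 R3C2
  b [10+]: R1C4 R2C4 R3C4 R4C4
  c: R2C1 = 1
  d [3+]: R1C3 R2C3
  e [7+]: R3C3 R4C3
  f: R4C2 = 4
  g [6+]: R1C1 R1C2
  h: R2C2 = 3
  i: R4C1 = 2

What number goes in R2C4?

4

Cage c is a single given cell, leaving R2C1 = 1.
Cage h is a single given cell, so R2C2 = 3.
Row 2 already has 1; hence R2C3 = 2.
Row 2 already has 2; hence R2C4 = 4.
Column 1 already has 1, which forces R3C1 = 3.
3 is placed in column 2; hence R3C2 = 1.
Row 3 now contains 3, so R3C3 = 4.
1 is placed in row 3, so R3C4 = 2.
I is a freebie, leaving R4C1 = 2.
F is a freebie; hence R4C2 = 4.
Column 3 now contains 4, which forces R4C3 = 3.
3 is placed in row 4; hence R4C4 = 1.
Column 1 now contains 2, which forces R1C1 = 4.
4 is placed in column 2, leaving R1C2 = 2.
Column 3 now contains 2, which forces R1C3 = 1.
Column 4 already has 1; hence R1C4 = 3.
The full grid is 4 2 1 3 / 1 3 2 4 / 3 1 4 2 / 2 4 3 1.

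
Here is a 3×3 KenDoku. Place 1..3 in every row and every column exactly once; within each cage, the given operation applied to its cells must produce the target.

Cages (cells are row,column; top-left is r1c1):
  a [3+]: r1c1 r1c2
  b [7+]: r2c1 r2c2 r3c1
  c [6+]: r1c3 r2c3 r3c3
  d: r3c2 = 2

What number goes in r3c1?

3

Cage d is given, so r3c2 = 2.
Cage a's pair has sum 3, which forces r1c1 = 2.
2 is placed in column 2, which forces r1c2 = 1.
1 is placed in row 1; hence r1c3 = 3.
Cage b needs sum 7; hence r2c1 = 1.
2 is placed in column 2, which forces r2c2 = 3.
Row 2 already has 1, which forces r2c3 = 2.
Row 3 already has 2; hence r3c1 = 3.
3 is placed in column 3, so r3c3 = 1.
The full grid is 2 1 3 / 1 3 2 / 3 2 1.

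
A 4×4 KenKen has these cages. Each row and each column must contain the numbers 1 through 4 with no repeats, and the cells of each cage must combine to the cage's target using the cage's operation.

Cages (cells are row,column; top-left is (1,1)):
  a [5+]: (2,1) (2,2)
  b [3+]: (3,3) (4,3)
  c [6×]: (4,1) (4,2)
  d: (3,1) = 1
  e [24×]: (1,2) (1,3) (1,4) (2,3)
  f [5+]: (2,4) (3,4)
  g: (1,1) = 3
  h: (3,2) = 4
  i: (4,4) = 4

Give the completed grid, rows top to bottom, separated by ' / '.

3 2 4 1 / 4 1 3 2 / 1 4 2 3 / 2 3 1 4

Cage g is a single given cell; hence (1,1) = 3.
D is a freebie, which forces (3,1) = 1.
Cage h is a single given cell, leaving (3,2) = 4.
1 is placed in row 3, which forces (3,3) = 2.
Row 3 now contains 2; hence (3,4) = 3.
3 is placed in column 1; hence (4,1) = 2.
Row 4 already has 2, leaving (4,2) = 3.
2 is placed in column 3, which forces (4,3) = 1.
Cage i is a single given cell; hence (4,4) = 4.
Column 3 already has 1, which forces (1,3) = 4.
2 is placed in column 1, so (2,1) = 4.
Cage a's pair has sum 5, which forces (2,2) = 1.
The 4 cells of cage e must have product 24, which forces (2,3) = 3.
Cage f's pair has sum 5, leaving (2,4) = 2.
Column 2 already has 1, so (1,2) = 2.
Column 4 now contains 2, so (1,4) = 1.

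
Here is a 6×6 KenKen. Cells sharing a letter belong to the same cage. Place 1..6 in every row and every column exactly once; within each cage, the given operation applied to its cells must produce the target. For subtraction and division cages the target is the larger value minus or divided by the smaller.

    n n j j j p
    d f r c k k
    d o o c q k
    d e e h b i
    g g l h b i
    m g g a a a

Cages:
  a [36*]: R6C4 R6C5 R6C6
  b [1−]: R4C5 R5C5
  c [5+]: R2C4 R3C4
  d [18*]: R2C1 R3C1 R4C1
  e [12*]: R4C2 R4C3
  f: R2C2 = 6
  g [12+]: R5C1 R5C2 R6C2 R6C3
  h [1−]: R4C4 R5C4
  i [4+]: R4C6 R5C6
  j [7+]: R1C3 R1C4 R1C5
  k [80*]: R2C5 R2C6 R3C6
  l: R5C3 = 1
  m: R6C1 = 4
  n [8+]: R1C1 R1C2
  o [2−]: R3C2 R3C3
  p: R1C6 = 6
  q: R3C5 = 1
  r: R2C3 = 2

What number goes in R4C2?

Cage p is a single given cell, leaving R1C6 = 6.
Cage f is given, which forces R2C2 = 6.
Cage r is given, so R2C3 = 2.
The 3 cells of cage k must have product 80, so R2C5 = 4.
Cage k needs product 80, leaving R2C6 = 5.
Cage q is given, which forces R3C5 = 1.
Cage k needs product 80; hence R3C6 = 4.
L is a freebie, so R5C3 = 1.
Row 5 already has 1; hence R5C6 = 3.
Cage m is given, so R6C1 = 4.
Column 6 already has 3, so R6C6 = 2.
Column 3 already has 1, which forces R1C3 = 4.
The 3 cells of cage j must have sum 7; hence R1C4 = 1.
Column 5 already has 1, which forces R1C5 = 2.
Cage c needs two cells with sum 5, which forces R2C4 = 3.
Cage c's pair has sum 5, which forces R3C4 = 2.
Column 6 already has 3, so R4C6 = 1.
Cage g has sum 12; hence R6C2 = 1.
3 is placed in column 4, so R6C4 = 6.
Row 6 now contains 6, so R6C5 = 3.
Row 2 already has 3, leaving R2C1 = 1.
Cage g has sum 12, so R5C1 = 2.
The 4 cells of cage g must have sum 12, so R5C2 = 4.
4 is placed in row 5, so R5C4 = 5.
Row 5 already has 5, which forces R5C5 = 6.
Row 6 already has 3; hence R6C3 = 5.
The two cells of cage o must have difference 2; hence R3C2 = 5.
5 is placed in column 3; hence R3C3 = 3.
Column 2 already has 4, leaving R4C2 = 2.
Cage e's pair has product 12, leaving R4C3 = 6.
Column 4 now contains 5, so R4C4 = 4.
Column 5 already has 6; hence R4C5 = 5.
The two cells of cage n must have sum 8, leaving R1C1 = 5.
5 is placed in column 2, so R1C2 = 3.
Row 3 already has 3; hence R3C1 = 6.
Row 4 now contains 6, so R4C1 = 3.
The full grid is 5 3 4 1 2 6 / 1 6 2 3 4 5 / 6 5 3 2 1 4 / 3 2 6 4 5 1 / 2 4 1 5 6 3 / 4 1 5 6 3 2.

2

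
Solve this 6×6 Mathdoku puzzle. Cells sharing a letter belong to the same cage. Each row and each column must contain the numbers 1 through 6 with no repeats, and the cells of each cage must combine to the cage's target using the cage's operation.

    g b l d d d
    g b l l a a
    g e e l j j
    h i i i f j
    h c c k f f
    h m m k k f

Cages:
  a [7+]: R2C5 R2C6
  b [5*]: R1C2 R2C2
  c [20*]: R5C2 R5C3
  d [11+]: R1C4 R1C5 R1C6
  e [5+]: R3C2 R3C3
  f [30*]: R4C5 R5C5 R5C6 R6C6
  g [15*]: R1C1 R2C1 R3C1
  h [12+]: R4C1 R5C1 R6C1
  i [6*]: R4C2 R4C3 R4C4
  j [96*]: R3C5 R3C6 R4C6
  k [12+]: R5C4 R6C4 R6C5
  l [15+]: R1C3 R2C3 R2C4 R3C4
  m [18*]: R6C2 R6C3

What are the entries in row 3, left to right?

5 3 2 1 4 6

Cage j has product 96; hence R3C5 = 4.
Cage j needs product 96, which forces R3C6 = 6.
The 3 cells of cage j must have product 96, leaving R4C6 = 4.
The only place for 4 in column 2 is R5C2.
Row 5 now contains 4; hence R5C3 = 5.
Row 4 needs a 6, and only R4C1 is open for it.
Row 4 needs a 5, and only R4C5 is open for it.
The only place for 6 in row 5 is R5C4.
In column 1, 2 can only go at R5C1, so R5C1 = 2.
Cage h has sum 12; hence R6C1 = 4.
Row 6 now contains 4, leaving R6C4 = 5.
Cage f needs product 30, so R6C6 = 2.
2 is placed in row 6, which forces R6C5 = 1.
1 is placed in column 5, leaving R5C5 = 3.
Cage f has product 30, which forces R5C6 = 1.
Cage a's pair has sum 7, so R2C5 = 2.
Column 6 already has 1, so R2C6 = 5.
The two cells of cage b must have product 5, leaving R1C2 = 5.
Cage d has sum 11; hence R1C4 = 2.
Column 5 now contains 2, which forces R1C5 = 6.
5 is placed in column 6, which forces R1C6 = 3.
5 is placed in row 2, which forces R2C2 = 1.
3 is placed in row 1, leaving R1C1 = 1.
3 is placed in row 1, which forces R1C3 = 4.
1 is placed in row 2, leaving R2C1 = 3.
Cage l needs sum 15, which forces R2C3 = 6.
Cage l needs sum 15, leaving R2C4 = 4.
Cage g has product 15, leaving R3C1 = 5.
Cage l needs sum 15, leaving R3C4 = 1.
Column 4 now contains 1, which forces R4C4 = 3.
Column 3 already has 6; hence R6C3 = 3.
Cage e needs two cells with sum 5, so R3C2 = 3.
Column 3 now contains 3, so R3C3 = 2.
3 is placed in row 4, which forces R4C2 = 2.
The 3 cells of cage i must have product 6; hence R4C3 = 1.
Row 6 now contains 3, leaving R6C2 = 6.
The full grid is 1 5 4 2 6 3 / 3 1 6 4 2 5 / 5 3 2 1 4 6 / 6 2 1 3 5 4 / 2 4 5 6 3 1 / 4 6 3 5 1 2.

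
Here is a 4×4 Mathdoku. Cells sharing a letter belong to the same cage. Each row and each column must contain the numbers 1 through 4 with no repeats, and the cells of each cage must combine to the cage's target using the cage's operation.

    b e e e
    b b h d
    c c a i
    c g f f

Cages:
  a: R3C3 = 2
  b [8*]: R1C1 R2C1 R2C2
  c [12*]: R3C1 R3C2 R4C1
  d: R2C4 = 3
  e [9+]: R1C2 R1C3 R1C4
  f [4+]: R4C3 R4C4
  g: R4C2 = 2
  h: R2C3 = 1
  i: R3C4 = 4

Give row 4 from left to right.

4 2 3 1

H is a freebie, which forces R2C3 = 1.
Cage d is given, so R2C4 = 3.
Cage a is a single given cell; hence R3C3 = 2.
I is a freebie, leaving R3C4 = 4.
G is a freebie, leaving R4C2 = 2.
Column 3 now contains 1, leaving R4C3 = 3.
3 is placed in column 4; hence R4C4 = 1.
Cage b needs product 8, so R1C1 = 1.
Cage e needs sum 9; hence R1C2 = 3.
Column 3 already has 3, so R1C3 = 4.
4 is placed in column 4, leaving R1C4 = 2.
Cage b needs product 8, which forces R2C1 = 2.
Column 2 now contains 2, so R2C2 = 4.
Column 1 now contains 1, leaving R3C1 = 3.
3 is placed in column 2, so R3C2 = 1.
Row 4 now contains 1, which forces R4C1 = 4.
Filled in: 1 3 4 2 / 2 4 1 3 / 3 1 2 4 / 4 2 3 1.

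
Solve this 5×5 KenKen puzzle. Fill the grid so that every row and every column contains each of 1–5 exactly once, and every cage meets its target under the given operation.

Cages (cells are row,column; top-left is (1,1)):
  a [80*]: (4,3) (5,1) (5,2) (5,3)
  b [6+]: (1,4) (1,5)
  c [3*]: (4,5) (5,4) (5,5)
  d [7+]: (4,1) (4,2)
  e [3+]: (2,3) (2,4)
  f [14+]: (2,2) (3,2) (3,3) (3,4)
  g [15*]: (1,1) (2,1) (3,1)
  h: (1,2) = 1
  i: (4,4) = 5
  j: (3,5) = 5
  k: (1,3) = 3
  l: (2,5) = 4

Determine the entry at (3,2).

H is a freebie; hence (1,2) = 1.
Cage k is given, so (1,3) = 3.
Cage l is a single given cell, so (2,5) = 4.
Cage j is a single given cell, leaving (3,5) = 5.
I is a freebie, leaving (4,4) = 5.
Cage c has product 3, so (4,5) = 1.
The 3 cells of cage c must have product 3, leaving (5,4) = 1.
Cage c needs product 3; hence (5,5) = 3.
3 is placed in row 1, which forces (1,1) = 5.
Cage b's pair has sum 6; hence (1,4) = 4.
5 is placed in column 5, leaving (1,5) = 2.
Cage f needs sum 14, so (2,2) = 5.
Cage e needs two cells with sum 3, so (2,3) = 1.
1 is placed in column 4, so (2,4) = 2.
Column 4 already has 2, so (3,4) = 3.
Cage a needs product 80, leaving (4,3) = 2.
Row 2 now contains 1; hence (2,1) = 3.
Row 3 now contains 3; hence (3,1) = 1.
The 4 cells of cage f must have sum 14, which forces (3,2) = 2.
Column 3 now contains 2, leaving (3,3) = 4.
3 is placed in column 1, leaving (4,1) = 4.
4 is placed in row 4, leaving (4,2) = 3.
4 is placed in column 1, so (5,1) = 2.
2 is placed in column 2, so (5,2) = 4.
Cage a has product 80, so (5,3) = 5.
The full grid is 5 1 3 4 2 / 3 5 1 2 4 / 1 2 4 3 5 / 4 3 2 5 1 / 2 4 5 1 3.

2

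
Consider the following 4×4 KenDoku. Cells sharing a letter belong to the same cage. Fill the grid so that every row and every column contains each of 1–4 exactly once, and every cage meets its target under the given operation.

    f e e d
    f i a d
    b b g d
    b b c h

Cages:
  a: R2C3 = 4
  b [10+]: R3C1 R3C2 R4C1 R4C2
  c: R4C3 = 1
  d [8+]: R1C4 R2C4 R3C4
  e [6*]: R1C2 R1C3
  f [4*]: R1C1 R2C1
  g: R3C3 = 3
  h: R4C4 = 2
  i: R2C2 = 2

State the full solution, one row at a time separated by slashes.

Cage i is given; hence R2C2 = 2.
A is a freebie; hence R2C3 = 4.
Cage g is a single given cell, leaving R3C3 = 3.
Cage c is given, so R4C3 = 1.
Cage h is a single given cell, which forces R4C4 = 2.
Cage f's pair has product 4; hence R1C1 = 4.
Column 2 now contains 2; hence R1C2 = 3.
Column 3 already has 3; hence R1C3 = 2.
Row 1 already has 3; hence R1C4 = 1.
Row 2 now contains 4, which forces R2C1 = 1.
Column 4 already has 1, which forces R2C4 = 3.
Cage b has sum 10, so R3C1 = 2.
Cage b has sum 10; hence R3C2 = 1.
Column 4 already has 1, leaving R3C4 = 4.
Column 1 now contains 4, so R4C1 = 3.
3 is placed in column 2; hence R4C2 = 4.

4 3 2 1 / 1 2 4 3 / 2 1 3 4 / 3 4 1 2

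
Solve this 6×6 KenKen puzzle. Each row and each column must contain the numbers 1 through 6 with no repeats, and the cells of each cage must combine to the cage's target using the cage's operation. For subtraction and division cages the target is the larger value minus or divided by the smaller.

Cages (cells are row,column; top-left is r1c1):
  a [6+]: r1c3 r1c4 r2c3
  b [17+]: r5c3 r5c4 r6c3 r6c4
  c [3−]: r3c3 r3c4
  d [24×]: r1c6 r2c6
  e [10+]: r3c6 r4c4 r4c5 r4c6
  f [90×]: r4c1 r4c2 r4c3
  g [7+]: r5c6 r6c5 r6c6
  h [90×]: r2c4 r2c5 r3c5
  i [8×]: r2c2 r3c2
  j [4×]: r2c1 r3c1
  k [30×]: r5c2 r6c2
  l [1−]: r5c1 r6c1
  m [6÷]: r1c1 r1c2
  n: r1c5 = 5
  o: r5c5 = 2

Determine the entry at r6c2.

6

Cage n is given, which forces r1c5 = 5.
O is a freebie, so r5c5 = 2.
The 3 cells of cage h must have product 90, so r2c4 = 5.
The only place for 5 in row 3 is r3c3.
The two cells of cage c must have difference 3; hence r3c4 = 2.
The two cells of cage i must have product 8; hence r2c2 = 2.
Row 3 now contains 2, which forces r3c2 = 4.
Cage j needs two cells with product 4, leaving r2c1 = 4.
Row 2 now contains 4; hence r2c6 = 6.
Row 3 now contains 4, which forces r3c1 = 1.
1 is placed in row 3, which forces r3c6 = 3.
1 is placed in column 1, leaving r1c1 = 6.
The two cells of cage m must have quotient 6, leaving r1c2 = 1.
Row 1 already has 1; hence r1c4 = 3.
Column 6 now contains 6, which forces r1c6 = 4.
Row 2 now contains 6, so r2c5 = 3.
Row 3 now contains 3, so r3c5 = 6.
Cage e needs sum 10, leaving r4c6 = 2.
4 is placed in column 6, leaving r5c6 = 1.
Column 6 now contains 2; hence r6c6 = 5.
Row 1 already has 4; hence r1c3 = 2.
Row 2 now contains 3; hence r2c3 = 1.
Cage l's pair has difference 1, leaving r5c1 = 3.
Cage k's pair has product 30, leaving r5c2 = 5.
Row 6 now contains 5, leaving r6c1 = 2.
Row 6 now contains 5, which forces r6c2 = 6.
Cage g has sum 7, leaving r6c5 = 1.
Column 1 already has 3; hence r4c1 = 5.
Column 2 already has 6, so r4c2 = 3.
The 3 cells of cage f must have product 90; hence r4c3 = 6.
Cage e has sum 10, which forces r4c4 = 1.
Column 5 now contains 1, which forces r4c5 = 4.
The 4 cells of cage b must have sum 17, leaving r5c3 = 4.
Cage b has sum 17, which forces r5c4 = 6.
The 4 cells of cage b must have sum 17, so r6c3 = 3.
1 is placed in row 6, leaving r6c4 = 4.
The full grid is 6 1 2 3 5 4 / 4 2 1 5 3 6 / 1 4 5 2 6 3 / 5 3 6 1 4 2 / 3 5 4 6 2 1 / 2 6 3 4 1 5.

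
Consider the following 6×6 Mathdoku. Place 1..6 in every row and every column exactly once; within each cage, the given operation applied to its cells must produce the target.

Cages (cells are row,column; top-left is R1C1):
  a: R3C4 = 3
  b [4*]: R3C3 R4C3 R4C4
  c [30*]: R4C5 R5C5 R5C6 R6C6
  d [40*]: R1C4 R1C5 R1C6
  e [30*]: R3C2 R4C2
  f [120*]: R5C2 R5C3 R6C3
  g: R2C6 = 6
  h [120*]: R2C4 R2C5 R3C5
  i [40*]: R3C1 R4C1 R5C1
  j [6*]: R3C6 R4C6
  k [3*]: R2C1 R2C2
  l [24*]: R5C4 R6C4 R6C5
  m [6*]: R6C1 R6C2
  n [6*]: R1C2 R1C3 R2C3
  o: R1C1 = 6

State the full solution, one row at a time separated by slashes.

Cage o is given, so R1C1 = 6.
G is a freebie, which forces R2C6 = 6.
Cage a is a single given cell, leaving R3C4 = 3.
Cage h needs product 120; hence R3C5 = 6.
Cage j needs two cells with product 6; hence R3C6 = 2.
Cage j's pair has product 6, which forces R4C6 = 3.
Row 3 now contains 6, leaving R3C2 = 5.
Row 3 already has 2; hence R3C3 = 1.
Cage e's pair has product 30, leaving R4C2 = 6.
The 3 cells of cage b must have product 4, so R4C3 = 4.
Cage b needs product 4, leaving R4C4 = 1.
Cage c has product 30, which forces R4C5 = 2.
6 is placed in column 2; hence R5C2 = 4.
The 4 cells of cage c must have product 30; hence R5C5 = 3.
The 3 cells of cage n must have product 6, so R1C2 = 1.
Cage d needs product 40, so R1C4 = 2.
Column 2 now contains 1; hence R2C2 = 3.
Row 2 already has 3, leaving R2C3 = 2.
Row 3 now contains 5, leaving R3C1 = 4.
Row 4 now contains 2, which forces R4C1 = 5.
The 3 cells of cage i must have product 40, leaving R5C1 = 2.
Cage l has product 24, leaving R5C4 = 6.
2 is placed in column 1; hence R6C1 = 3.
Column 2 now contains 3, leaving R6C2 = 2.
Cage l needs product 24, leaving R6C4 = 4.
Cage l needs product 24; hence R6C5 = 1.
1 is placed in row 6, which forces R6C6 = 5.
Row 1 already has 2, leaving R1C3 = 3.
Cage d needs product 40, leaving R1C5 = 5.
5 is placed in column 6; hence R1C6 = 4.
Row 2 already has 3, which forces R2C1 = 1.
Column 4 now contains 4; hence R2C4 = 5.
Cage h has product 120; hence R2C5 = 4.
Row 5 already has 6, so R5C3 = 5.
5 is placed in column 6, leaving R5C6 = 1.
Row 6 already has 5; hence R6C3 = 6.

6 1 3 2 5 4 / 1 3 2 5 4 6 / 4 5 1 3 6 2 / 5 6 4 1 2 3 / 2 4 5 6 3 1 / 3 2 6 4 1 5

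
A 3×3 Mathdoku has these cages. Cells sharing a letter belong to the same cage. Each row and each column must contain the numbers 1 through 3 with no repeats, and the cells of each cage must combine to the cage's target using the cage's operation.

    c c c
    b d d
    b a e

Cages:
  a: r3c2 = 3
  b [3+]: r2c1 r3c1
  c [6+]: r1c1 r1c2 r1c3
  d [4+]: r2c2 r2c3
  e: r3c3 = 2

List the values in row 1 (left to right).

3 2 1

Cage a is a single given cell; hence r3c2 = 3.
E is a freebie, leaving r3c3 = 2.
Cage b's pair has sum 3; hence r2c1 = 2.
3 is placed in column 2, leaving r2c2 = 1.
Cage d's pair has sum 4; hence r2c3 = 3.
Row 3 already has 2; hence r3c1 = 1.
Column 1 already has 1, so r1c1 = 3.
Column 2 already has 1, leaving r1c2 = 2.
3 is placed in column 3; hence r1c3 = 1.
Completed grid: 3 2 1 / 2 1 3 / 1 3 2.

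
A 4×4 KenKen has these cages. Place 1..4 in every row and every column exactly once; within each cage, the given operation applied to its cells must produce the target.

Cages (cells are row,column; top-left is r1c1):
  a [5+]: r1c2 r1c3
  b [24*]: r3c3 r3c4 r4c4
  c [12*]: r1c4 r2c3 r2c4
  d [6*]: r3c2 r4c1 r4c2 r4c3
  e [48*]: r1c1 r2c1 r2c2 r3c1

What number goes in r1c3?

Cage d needs product 6, leaving r3c2 = 1.
Row 4 needs a 4, and only r4c4 is open for it.
Row 3 needs a 4, and only r3c1 is open for it.
Row 1 needs a 4, and only r1c2 is open for it.
Cage e has product 48; hence r1c1 = 2.
Cage a's pair has sum 5; hence r1c3 = 1.
1 is placed in row 1, so r1c4 = 3.
Cage e needs product 48; hence r2c1 = 3.
Column 2 now contains 4; hence r2c2 = 2.
Row 2 now contains 2, which forces r2c3 = 4.
Column 4 already has 3, so r2c4 = 1.
Column 4 already has 3; hence r3c4 = 2.
Column 1 now contains 3, so r4c1 = 1.
Column 2 already has 2; hence r4c2 = 3.
3 is placed in row 4; hence r4c3 = 2.
Row 3 now contains 2, so r3c3 = 3.
Completed grid: 2 4 1 3 / 3 2 4 1 / 4 1 3 2 / 1 3 2 4.

1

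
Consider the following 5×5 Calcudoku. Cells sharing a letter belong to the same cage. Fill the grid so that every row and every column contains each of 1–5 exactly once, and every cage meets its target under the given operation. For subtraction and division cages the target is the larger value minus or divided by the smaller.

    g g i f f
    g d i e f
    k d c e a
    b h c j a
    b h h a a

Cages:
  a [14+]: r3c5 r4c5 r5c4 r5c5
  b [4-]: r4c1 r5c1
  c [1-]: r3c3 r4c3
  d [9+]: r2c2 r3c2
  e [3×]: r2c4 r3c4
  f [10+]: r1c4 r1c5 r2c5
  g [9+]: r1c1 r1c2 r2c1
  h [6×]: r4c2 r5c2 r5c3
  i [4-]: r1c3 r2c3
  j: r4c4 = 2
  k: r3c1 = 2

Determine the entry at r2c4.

Cage k is given; hence r3c1 = 2.
Cage j is a single given cell, which forces r4c4 = 2.
Row 2 needs a 2, and only r2c5 is open for it.
The only place for 2 in row 1 is r1c2.
The 3 cells of cage h must have product 6, so r5c3 = 2.
Row 1 needs a 1, and only r1c3 is open for it.
Column 3 now contains 1; hence r2c3 = 5.
Row 2 now contains 5; hence r2c2 = 4.
Cage d's pair has sum 9; hence r3c2 = 5.
Cage g has sum 9, so r1c1 = 4.
Row 2 already has 4; hence r2c1 = 3.
Row 2 already has 3; hence r2c4 = 1.
Column 4 now contains 1, which forces r3c4 = 3.
3 is placed in column 4, which forces r1c4 = 5.
The 3 cells of cage f must have sum 10, so r1c5 = 3.
3 is placed in row 3, which forces r3c3 = 4.
4 is placed in row 3, leaving r3c5 = 1.
Cage c's pair has difference 1, leaving r4c3 = 3.
Column 4 now contains 5, which forces r5c4 = 4.
Column 5 now contains 1, so r5c5 = 5.
The two cells of cage b must have difference 4, which forces r4c1 = 5.
3 is placed in row 4, so r4c2 = 1.
Column 5 now contains 5, which forces r4c5 = 4.
Row 5 now contains 5, so r5c1 = 1.
Cage h has product 6, so r5c2 = 3.
The full grid is 4 2 1 5 3 / 3 4 5 1 2 / 2 5 4 3 1 / 5 1 3 2 4 / 1 3 2 4 5.

1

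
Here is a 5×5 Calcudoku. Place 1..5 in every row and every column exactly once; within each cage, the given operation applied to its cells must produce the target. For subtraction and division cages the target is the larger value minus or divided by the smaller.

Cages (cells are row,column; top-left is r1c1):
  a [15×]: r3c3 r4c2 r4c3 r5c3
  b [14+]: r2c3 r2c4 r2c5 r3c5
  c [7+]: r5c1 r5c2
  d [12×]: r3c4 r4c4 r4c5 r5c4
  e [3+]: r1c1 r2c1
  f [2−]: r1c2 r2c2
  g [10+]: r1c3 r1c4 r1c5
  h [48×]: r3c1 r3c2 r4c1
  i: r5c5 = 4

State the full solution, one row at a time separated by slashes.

Cage h needs product 48, so r3c1 = 3.
Cage h needs product 48, which forces r3c2 = 4.
Cage h has product 48, leaving r4c1 = 4.
The 4 cells of cage a must have product 15, so r4c2 = 1.
1 is placed in row 4; hence r4c4 = 3.
1 is placed in row 4; hence r4c5 = 2.
Cage i is given, so r5c5 = 4.
Cage a needs product 15, which forces r3c3 = 1.
Row 3 now contains 1, so r3c4 = 2.
Column 5 already has 2, which forces r3c5 = 5.
Row 4 now contains 3, leaving r4c3 = 5.
Cage a needs product 15, leaving r5c3 = 3.
Column 4 now contains 2, so r5c4 = 1.
Cage g has sum 10, which forces r1c4 = 5.
Cage b has sum 14, so r2c3 = 2.
Cage b needs sum 14, which forces r2c4 = 4.
The 4 cells of cage b must have sum 14, leaving r2c5 = 3.
The two cells of cage e must have sum 3, leaving r1c1 = 2.
5 is placed in row 1, which forces r1c2 = 3.
Column 3 now contains 2, so r1c3 = 4.
Column 5 already has 3; hence r1c5 = 1.
2 is placed in row 2, leaving r2c1 = 1.
3 is placed in row 2; hence r2c2 = 5.
Column 1 now contains 2, leaving r5c1 = 5.
Column 2 now contains 5, leaving r5c2 = 2.

2 3 4 5 1 / 1 5 2 4 3 / 3 4 1 2 5 / 4 1 5 3 2 / 5 2 3 1 4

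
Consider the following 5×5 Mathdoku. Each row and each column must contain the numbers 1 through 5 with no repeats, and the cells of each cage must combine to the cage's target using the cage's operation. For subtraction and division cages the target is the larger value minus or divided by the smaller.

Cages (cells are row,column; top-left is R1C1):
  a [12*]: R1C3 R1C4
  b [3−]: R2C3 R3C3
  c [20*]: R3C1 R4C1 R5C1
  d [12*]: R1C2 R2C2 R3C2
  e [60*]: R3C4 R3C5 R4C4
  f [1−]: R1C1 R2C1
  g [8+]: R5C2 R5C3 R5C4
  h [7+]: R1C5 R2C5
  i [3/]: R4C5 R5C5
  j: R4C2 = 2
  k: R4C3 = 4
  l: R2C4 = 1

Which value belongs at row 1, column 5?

5

Cage l is a single given cell, which forces R2C4 = 1.
Cage j is a single given cell; hence R4C2 = 2.
Cage k is a single given cell, leaving R4C3 = 4.
4 is placed in column 3, so R1C3 = 3.
Cage a's pair has product 12; hence R1C4 = 4.
Row 1 already has 4, leaving R1C2 = 1.
The 3 cells of cage e must have product 60; hence R3C5 = 4.
Cage d has product 12, so R2C2 = 4.
Row 3 now contains 4, which forces R3C2 = 3.
Row 3 already has 3, leaving R3C4 = 5.
Column 4 already has 5, which forces R4C4 = 3.
Row 4 already has 3, which forces R4C5 = 1.
Cage c needs product 20, which forces R5C1 = 4.
4 is placed in column 2, which forces R5C2 = 5.
The 3 cells of cage g must have sum 8; hence R5C3 = 1.
Column 4 now contains 3, so R5C4 = 2.
1 is placed in column 5, leaving R5C5 = 3.
The two cells of cage f must have difference 1, leaving R1C1 = 2.
Row 1 already has 2; hence R1C5 = 5.
4 is placed in row 2, leaving R2C1 = 3.
The two cells of cage b must have difference 3; hence R2C3 = 5.
5 is placed in column 5, which forces R2C5 = 2.
5 is placed in row 3, so R3C1 = 1.
5 is placed in row 3, so R3C3 = 2.
Row 4 now contains 1, so R4C1 = 5.
The full grid is 2 1 3 4 5 / 3 4 5 1 2 / 1 3 2 5 4 / 5 2 4 3 1 / 4 5 1 2 3.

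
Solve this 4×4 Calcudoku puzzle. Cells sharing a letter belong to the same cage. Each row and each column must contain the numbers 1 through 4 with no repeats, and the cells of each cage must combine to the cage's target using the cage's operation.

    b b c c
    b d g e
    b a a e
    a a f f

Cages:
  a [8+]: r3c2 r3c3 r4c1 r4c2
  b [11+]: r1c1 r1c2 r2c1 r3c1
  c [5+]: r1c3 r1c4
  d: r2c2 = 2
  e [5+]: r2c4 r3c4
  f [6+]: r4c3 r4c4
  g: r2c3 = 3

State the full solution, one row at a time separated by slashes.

1 4 2 3 / 4 2 3 1 / 2 3 1 4 / 3 1 4 2

Cage d is a single given cell, which forces r2c2 = 2.
G is a freebie, leaving r2c3 = 3.
Column 4 needs a 2, and only r4c4 is open for it.
Row 4 now contains 2, so r4c3 = 4.
Cage a has sum 8; hence r3c2 = 3.
Cage a has sum 8, leaving r3c3 = 1.
1 is placed in row 3, leaving r3c4 = 4.
The 4 cells of cage a must have sum 8, leaving r4c1 = 3.
Row 4 now contains 4, so r4c2 = 1.
Cage b has sum 11, which forces r1c1 = 1.
3 is placed in column 2, so r1c2 = 4.
1 is placed in column 3; hence r1c3 = 2.
Column 4 now contains 4, leaving r1c4 = 3.
Cage b has sum 11, which forces r2c1 = 4.
Column 4 now contains 4, which forces r2c4 = 1.
Row 3 already has 4; hence r3c1 = 2.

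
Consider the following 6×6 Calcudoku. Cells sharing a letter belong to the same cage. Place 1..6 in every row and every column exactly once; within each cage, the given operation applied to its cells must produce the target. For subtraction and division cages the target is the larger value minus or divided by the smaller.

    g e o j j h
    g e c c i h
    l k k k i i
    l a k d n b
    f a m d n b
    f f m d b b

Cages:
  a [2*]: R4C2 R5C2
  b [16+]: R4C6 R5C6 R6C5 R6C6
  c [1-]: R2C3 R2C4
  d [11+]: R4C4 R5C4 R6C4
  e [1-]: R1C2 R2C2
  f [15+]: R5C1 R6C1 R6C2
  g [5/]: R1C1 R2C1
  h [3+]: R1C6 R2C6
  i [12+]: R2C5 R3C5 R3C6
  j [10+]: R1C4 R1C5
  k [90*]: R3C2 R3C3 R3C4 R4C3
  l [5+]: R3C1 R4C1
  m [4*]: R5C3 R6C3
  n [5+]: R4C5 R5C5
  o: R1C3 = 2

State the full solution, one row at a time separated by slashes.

O is a freebie; hence R1C3 = 2.
2 is placed in row 1, which forces R1C6 = 1.
Column 6 now contains 1, leaving R2C6 = 2.
1 is placed in row 1, leaving R1C1 = 5.
Cage g needs two cells with quotient 5, leaving R2C1 = 1.
In row 1, 3 can only go at R1C2, so R1C2 = 3.
Cage e needs two cells with difference 1, leaving R2C2 = 4.
Row 2 needs a 3, and only R2C5 is open for it.
In column 5, 2 can only go at R6C5, so R6C5 = 2.
The only place for 5 in column 5 is R3C5.
Cage i needs sum 12, leaving R3C6 = 4.
The 4 cells of cage k must have product 90, so R4C3 = 5.
5 is placed in column 3, leaving R2C3 = 6.
Cage c's pair has difference 1, leaving R2C4 = 5.
In row 3, 2 can only go at R3C1, so R3C1 = 2.
Column 1 already has 2, which forces R4C1 = 3.
Row 4 already has 3, which forces R4C6 = 6.
The 3 cells of cage f must have sum 15; hence R6C2 = 5.
Row 6 already has 5, so R6C6 = 3.
3 is placed in column 6; hence R5C6 = 5.
Row 5 needs a 2, and only R5C2 is open for it.
Column 2 already has 2, leaving R4C2 = 1.
1 is placed in row 4, so R4C5 = 4.
Column 5 now contains 4, which forces R5C5 = 1.
Cage j needs two cells with sum 10, leaving R1C4 = 4.
Column 5 now contains 4, so R1C5 = 6.
Column 2 already has 1, so R3C2 = 6.
Row 4 already has 4; hence R4C4 = 2.
Row 5 now contains 1, leaving R5C3 = 4.
The 3 cells of cage d must have sum 11; hence R5C4 = 3.
Cage m's pair has product 4, leaving R6C3 = 1.
Cage d has sum 11, so R6C4 = 6.
1 is placed in column 3, so R3C3 = 3.
Column 4 already has 3, so R3C4 = 1.
Row 5 already has 4, which forces R5C1 = 6.
Row 6 now contains 6, so R6C1 = 4.

5 3 2 4 6 1 / 1 4 6 5 3 2 / 2 6 3 1 5 4 / 3 1 5 2 4 6 / 6 2 4 3 1 5 / 4 5 1 6 2 3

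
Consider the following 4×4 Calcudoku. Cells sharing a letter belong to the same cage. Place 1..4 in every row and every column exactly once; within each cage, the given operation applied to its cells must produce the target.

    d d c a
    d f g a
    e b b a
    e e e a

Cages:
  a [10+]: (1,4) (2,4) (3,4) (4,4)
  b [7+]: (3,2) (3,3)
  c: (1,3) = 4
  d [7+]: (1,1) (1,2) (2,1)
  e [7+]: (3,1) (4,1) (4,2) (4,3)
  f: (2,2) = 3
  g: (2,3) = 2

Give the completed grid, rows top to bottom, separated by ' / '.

Cage c is a single given cell, which forces (1,3) = 4.
Cage f is a single given cell, so (2,2) = 3.
Cage g is given, leaving (2,3) = 2.
Cage e needs sum 7, which forces (3,1) = 1.
Column 2 now contains 3, leaving (3,2) = 4.
Column 3 now contains 4, leaving (3,3) = 3.
Row 3 already has 3, which forces (3,4) = 2.
3 is placed in column 3, so (4,3) = 1.
The 3 cells of cage d must have sum 7; hence (1,1) = 2.
Cage d needs sum 7, which forces (1,2) = 1.
Row 1 already has 1, which forces (1,4) = 3.
Column 1 already has 1, which forces (2,1) = 4.
4 is placed in row 2, which forces (2,4) = 1.
Cage e needs sum 7, leaving (4,1) = 3.
Row 4 already has 1, so (4,2) = 2.
Column 4 now contains 3, so (4,4) = 4.

2 1 4 3 / 4 3 2 1 / 1 4 3 2 / 3 2 1 4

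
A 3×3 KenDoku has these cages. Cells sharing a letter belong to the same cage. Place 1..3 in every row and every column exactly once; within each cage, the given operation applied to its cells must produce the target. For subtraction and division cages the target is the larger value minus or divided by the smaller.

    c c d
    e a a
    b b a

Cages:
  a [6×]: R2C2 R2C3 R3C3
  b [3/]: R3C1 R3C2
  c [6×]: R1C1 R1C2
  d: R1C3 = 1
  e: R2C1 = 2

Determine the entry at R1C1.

3

D is a freebie; hence R1C3 = 1.
E is a freebie, which forces R2C1 = 2.
Row 2 now contains 2, which forces R2C3 = 3.
Column 3 already has 3, which forces R3C3 = 2.
Column 1 already has 2, which forces R1C1 = 3.
Cage c needs two cells with product 6, which forces R1C2 = 2.
Row 2 now contains 3, which forces R2C2 = 1.
Column 1 now contains 3; hence R3C1 = 1.
1 is placed in column 2; hence R3C2 = 3.
Filled in: 3 2 1 / 2 1 3 / 1 3 2.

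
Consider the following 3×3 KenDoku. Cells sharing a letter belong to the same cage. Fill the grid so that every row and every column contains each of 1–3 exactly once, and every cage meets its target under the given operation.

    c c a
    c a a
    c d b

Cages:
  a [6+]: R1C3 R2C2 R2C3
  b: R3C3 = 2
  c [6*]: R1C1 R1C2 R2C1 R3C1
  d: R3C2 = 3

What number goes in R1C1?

The 4 cells of cage c must have product 6, leaving R1C2 = 1.
Cage d is given, which forces R3C2 = 3.
Cage b is given; hence R3C3 = 2.
Column 3 already has 2, which forces R1C3 = 3.
Column 2 already has 3, so R2C2 = 2.
Cage a has sum 6, leaving R2C3 = 1.
Row 3 already has 2, so R3C1 = 1.
3 is placed in row 1; hence R1C1 = 2.
2 is placed in row 2, leaving R2C1 = 3.
Completed grid: 2 1 3 / 3 2 1 / 1 3 2.

2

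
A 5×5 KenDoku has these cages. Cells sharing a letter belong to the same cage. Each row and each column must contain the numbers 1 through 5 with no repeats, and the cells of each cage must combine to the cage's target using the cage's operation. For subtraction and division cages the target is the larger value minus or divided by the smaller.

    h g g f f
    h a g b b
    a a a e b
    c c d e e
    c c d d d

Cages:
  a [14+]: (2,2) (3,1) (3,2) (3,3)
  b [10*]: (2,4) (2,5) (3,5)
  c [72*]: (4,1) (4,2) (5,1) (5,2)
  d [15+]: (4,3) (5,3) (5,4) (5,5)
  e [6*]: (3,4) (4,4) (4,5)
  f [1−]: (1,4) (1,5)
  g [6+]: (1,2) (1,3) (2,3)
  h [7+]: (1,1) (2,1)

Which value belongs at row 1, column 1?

5

In row 4, 5 can only go at (4,3), so (4,3) = 5.
Column 1 needs a 1, and only (3,1) is open for it.
Cage a has sum 14, leaving (2,2) = 4.
The 4 cells of cage a must have sum 14, which forces (3,2) = 5.
The 4 cells of cage a must have sum 14; hence (3,3) = 4.
Row 3 now contains 5, which forces (3,5) = 2.
Row 3 now contains 2; hence (3,4) = 3.
Cage e has product 6, so (4,4) = 2.
Cage e needs product 6, so (4,5) = 1.
Cage b has product 10, which forces (2,4) = 1.
Column 5 now contains 1; hence (2,5) = 5.
The 4 cells of cage c must have product 72, which forces (4,1) = 4.
Row 4 now contains 2; hence (4,2) = 3.
Cage c has product 72, leaving (5,1) = 3.
Cage c needs product 72, which forces (5,2) = 2.
2 is placed in row 5, leaving (5,3) = 1.
Row 5 now contains 3, leaving (5,5) = 4.
Cage h needs two cells with sum 7, which forces (1,1) = 5.
2 is placed in column 2, which forces (1,2) = 1.
Cage f's pair has difference 1, leaving (1,4) = 4.
4 is placed in column 5; hence (1,5) = 3.
Column 1 already has 3, leaving (2,1) = 2.
Row 2 already has 2, so (2,3) = 3.
4 is placed in row 5, which forces (5,4) = 5.
Row 1 already has 3, leaving (1,3) = 2.
Filled in: 5 1 2 4 3 / 2 4 3 1 5 / 1 5 4 3 2 / 4 3 5 2 1 / 3 2 1 5 4.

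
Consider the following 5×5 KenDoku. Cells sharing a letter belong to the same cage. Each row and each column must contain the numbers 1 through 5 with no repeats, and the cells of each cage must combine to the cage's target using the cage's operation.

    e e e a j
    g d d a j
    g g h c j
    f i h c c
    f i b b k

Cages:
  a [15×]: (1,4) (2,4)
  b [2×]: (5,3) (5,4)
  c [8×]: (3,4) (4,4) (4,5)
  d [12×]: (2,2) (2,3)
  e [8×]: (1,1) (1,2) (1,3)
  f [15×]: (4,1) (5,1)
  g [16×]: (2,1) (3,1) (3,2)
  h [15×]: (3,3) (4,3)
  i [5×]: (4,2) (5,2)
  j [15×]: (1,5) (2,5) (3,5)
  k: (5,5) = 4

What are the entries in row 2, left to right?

2 3 4 5 1

K is a freebie; hence (5,5) = 4.
In row 2, 1 can only go at (2,5), so (2,5) = 1.
Column 5 now contains 1, so (4,5) = 2.
The only place for 2 in row 2 is (2,1).
Cage g has product 16; hence (3,1) = 4.
The 3 cells of cage g must have product 16, so (3,2) = 2.
4 is placed in row 3, so (3,4) = 1.
1 is placed in column 4, so (4,4) = 4.
1 is placed in column 4; hence (5,4) = 2.
Column 1 already has 4, which forces (1,1) = 1.
Cage e has product 8, so (1,2) = 4.
The 3 cells of cage e must have product 8, so (1,3) = 2.
4 is placed in column 2, which forces (2,2) = 3.
Row 2 already has 3, leaving (2,3) = 4.
Row 2 already has 3; hence (2,4) = 5.
Row 5 already has 2, which forces (5,3) = 1.
5 is placed in column 4, which forces (1,4) = 3.
Row 1 already has 3, which forces (1,5) = 5.
5 is placed in column 5, which forces (3,5) = 3.
Cage i needs two cells with product 5, which forces (4,2) = 1.
Row 5 now contains 1; hence (5,2) = 5.
Row 3 already has 3; hence (3,3) = 5.
The two cells of cage f must have product 15, so (4,1) = 5.
The two cells of cage h must have product 15, so (4,3) = 3.
Row 5 now contains 5, leaving (5,1) = 3.
Filled in: 1 4 2 3 5 / 2 3 4 5 1 / 4 2 5 1 3 / 5 1 3 4 2 / 3 5 1 2 4.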